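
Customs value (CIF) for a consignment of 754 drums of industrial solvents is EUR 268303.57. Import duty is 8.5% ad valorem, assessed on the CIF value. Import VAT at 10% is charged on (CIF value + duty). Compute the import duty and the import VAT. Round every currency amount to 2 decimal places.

Import duty = 268303.57 × 8.5% = 22805.80
VAT base = CIF + duty = 268303.57 + 22805.80 = 291109.37
Import VAT = 291109.37 × 10% = 29110.94

Import duty: EUR 22805.80; import VAT: EUR 29110.94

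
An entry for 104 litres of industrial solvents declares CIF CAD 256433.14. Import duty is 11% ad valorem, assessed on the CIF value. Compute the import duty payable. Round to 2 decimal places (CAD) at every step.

Import duty = 256433.14 × 11% = 28207.65

Import duty: CAD 28207.65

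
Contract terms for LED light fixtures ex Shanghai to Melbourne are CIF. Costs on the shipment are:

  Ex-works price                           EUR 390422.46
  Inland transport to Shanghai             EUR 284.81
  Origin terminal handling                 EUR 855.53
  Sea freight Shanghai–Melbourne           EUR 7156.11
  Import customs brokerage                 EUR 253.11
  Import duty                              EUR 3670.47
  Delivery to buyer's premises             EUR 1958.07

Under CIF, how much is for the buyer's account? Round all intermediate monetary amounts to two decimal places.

Buyer's account: EUR 5881.65

CIF: the seller pays costs through ocean freight and marine insurance to the destination port.
Seller's account: goods 390422.46 + inland to port 284.81 + origin terminal 855.53 + freight 7156.11 = 398718.91
Buyer's account: brokerage 253.11 + duty 3670.47 + delivery 1958.07 = 5881.65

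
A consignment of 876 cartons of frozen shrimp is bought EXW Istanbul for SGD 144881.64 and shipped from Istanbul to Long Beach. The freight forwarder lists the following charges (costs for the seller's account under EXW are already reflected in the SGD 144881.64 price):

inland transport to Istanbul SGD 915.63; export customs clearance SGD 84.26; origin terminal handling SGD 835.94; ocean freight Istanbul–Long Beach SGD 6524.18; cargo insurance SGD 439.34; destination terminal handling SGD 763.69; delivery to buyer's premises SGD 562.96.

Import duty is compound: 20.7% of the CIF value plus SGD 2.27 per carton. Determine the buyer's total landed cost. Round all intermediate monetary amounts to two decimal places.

Total landed cost: SGD 188808.12

EXW: the seller makes goods available at their premises; the buyer bears all onward costs.
CIF value = EXW price + inland to port + export clearance + origin terminal + freight + insurance = 144881.64 + 915.63 + 84.26 + 835.94 + 6524.18 + 439.34 = 153680.99
Ad valorem component: 153680.99 × 20.7% = 31811.96
Specific component: 876 × 2.27 = 1988.52
Import duty = 31811.96 + 1988.52 = 33800.48
Buyer bears: inland to port 915.63 + export clearance 84.26 + origin terminal 835.94 + freight 6524.18 + insurance 439.34 + destination terminal 763.69 + delivery 562.96 + duty 33800.48 = 43926.48
Landed cost = invoice 144881.64 + 43926.48 = 188808.12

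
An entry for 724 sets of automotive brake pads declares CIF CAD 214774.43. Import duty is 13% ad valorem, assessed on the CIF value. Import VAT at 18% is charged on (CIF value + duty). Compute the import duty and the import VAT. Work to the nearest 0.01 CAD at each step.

Import duty = 214774.43 × 13% = 27920.68
VAT base = CIF + duty = 214774.43 + 27920.68 = 242695.11
Import VAT = 242695.11 × 18% = 43685.12

Import duty: CAD 27920.68; import VAT: CAD 43685.12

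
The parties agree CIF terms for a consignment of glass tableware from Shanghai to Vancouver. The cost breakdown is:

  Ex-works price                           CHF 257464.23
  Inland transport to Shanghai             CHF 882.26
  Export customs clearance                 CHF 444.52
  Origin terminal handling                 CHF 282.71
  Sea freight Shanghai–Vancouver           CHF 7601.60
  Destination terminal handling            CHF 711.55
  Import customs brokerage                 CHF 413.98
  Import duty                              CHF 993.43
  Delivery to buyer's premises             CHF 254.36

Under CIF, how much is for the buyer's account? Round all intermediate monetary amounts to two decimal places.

CIF: the seller pays costs through ocean freight and marine insurance to the destination port.
Seller's account: goods 257464.23 + inland to port 882.26 + export clearance 444.52 + origin terminal 282.71 + freight 7601.60 = 266675.32
Buyer's account: destination terminal 711.55 + brokerage 413.98 + duty 993.43 + delivery 254.36 = 2373.32

Buyer's account: CHF 2373.32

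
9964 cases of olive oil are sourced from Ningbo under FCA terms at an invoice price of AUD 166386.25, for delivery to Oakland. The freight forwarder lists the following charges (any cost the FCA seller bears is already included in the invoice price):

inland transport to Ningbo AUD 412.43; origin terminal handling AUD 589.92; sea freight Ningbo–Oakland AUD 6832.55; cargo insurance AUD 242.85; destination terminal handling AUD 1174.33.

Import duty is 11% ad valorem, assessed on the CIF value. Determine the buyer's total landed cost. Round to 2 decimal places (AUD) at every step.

Total landed cost: AUD 194371.57

FCA: the seller delivers export-cleared goods to the carrier; the buyer bears costs from that point.
Already in the invoice (seller's account under FCA): inland to port — exclude.
CIF value = FCA price + origin terminal + freight + insurance = 166386.25 + 589.92 + 6832.55 + 242.85 = 174051.57
Import duty = 174051.57 × 11% = 19145.67
Buyer bears: origin terminal 589.92 + freight 6832.55 + insurance 242.85 + destination terminal 1174.33 + duty 19145.67 = 27985.32
Landed cost = invoice 166386.25 + 27985.32 = 194371.57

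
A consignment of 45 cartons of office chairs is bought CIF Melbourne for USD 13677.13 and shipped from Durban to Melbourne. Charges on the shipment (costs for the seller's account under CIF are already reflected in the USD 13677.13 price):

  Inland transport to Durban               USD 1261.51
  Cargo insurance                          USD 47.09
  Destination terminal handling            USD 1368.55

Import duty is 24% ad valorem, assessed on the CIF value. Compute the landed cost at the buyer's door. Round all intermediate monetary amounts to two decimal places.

CIF: the seller pays costs through ocean freight and marine insurance to the destination port.
Already in the invoice (seller's account under CIF): inland to port, insurance — exclude.
The CIF price already equals the CIF value: 13677.13
Import duty = 13677.13 × 24% = 3282.51
Buyer bears: destination terminal 1368.55 + duty 3282.51 = 4651.06
Landed cost = invoice 13677.13 + 4651.06 = 18328.19

Total landed cost: USD 18328.19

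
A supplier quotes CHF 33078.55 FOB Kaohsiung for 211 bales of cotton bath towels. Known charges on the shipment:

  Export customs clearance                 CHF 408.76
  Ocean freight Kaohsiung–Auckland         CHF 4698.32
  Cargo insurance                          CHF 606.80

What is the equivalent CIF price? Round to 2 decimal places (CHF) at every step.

CIF price: CHF 38383.67

Not relevant to the conversion: export clearance — on the seller under both FOB and CIF; already in the FOB price and stays in the CIF price.
From FOB to CIF, the seller additionally bears: freight, insurance.
CIF price = 33078.55 + 4698.32 + 606.80 = 38383.67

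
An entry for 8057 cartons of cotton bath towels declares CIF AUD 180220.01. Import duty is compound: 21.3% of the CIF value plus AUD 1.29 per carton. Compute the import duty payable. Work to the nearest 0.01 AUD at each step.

Import duty: AUD 48780.39

Ad valorem component: 180220.01 × 21.3% = 38386.86
Specific component: 8057 × 1.29 = 10393.53
Import duty = 38386.86 + 10393.53 = 48780.39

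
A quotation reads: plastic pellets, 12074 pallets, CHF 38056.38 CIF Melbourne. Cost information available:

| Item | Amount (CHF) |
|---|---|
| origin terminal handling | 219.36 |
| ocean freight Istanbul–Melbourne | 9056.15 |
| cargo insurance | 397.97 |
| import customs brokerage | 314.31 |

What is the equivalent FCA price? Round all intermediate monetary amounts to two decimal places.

Not relevant to the conversion: brokerage — on the buyer under both terms; not part of either seller's price.
From CIF to FCA, the seller no longer bears: origin terminal, freight, insurance.
FCA price = 38056.38 − 219.36 − 9056.15 − 397.97 = 28382.90

FCA price: CHF 28382.90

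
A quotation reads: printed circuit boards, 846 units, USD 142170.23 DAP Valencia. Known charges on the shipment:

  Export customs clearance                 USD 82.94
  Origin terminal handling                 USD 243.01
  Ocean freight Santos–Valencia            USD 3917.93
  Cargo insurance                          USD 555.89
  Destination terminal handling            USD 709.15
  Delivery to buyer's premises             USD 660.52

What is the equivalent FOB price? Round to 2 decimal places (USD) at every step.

FOB price: USD 136326.74

Not relevant to the conversion: origin terminal, export clearance — on the seller under both DAP and FOB; already in the DAP price and stays in the FOB price.
From DAP to FOB, the seller no longer bears: freight, insurance, destination terminal, delivery.
FOB price = 142170.23 − 3917.93 − 555.89 − 709.15 − 660.52 = 136326.74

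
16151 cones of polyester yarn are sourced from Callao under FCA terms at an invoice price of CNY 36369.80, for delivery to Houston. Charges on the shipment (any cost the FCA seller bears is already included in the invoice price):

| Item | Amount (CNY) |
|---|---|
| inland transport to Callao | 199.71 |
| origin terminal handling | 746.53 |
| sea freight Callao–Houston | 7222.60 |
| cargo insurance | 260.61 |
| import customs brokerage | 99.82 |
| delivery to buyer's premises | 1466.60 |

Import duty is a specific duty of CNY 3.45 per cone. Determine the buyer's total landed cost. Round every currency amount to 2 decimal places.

Total landed cost: CNY 101886.91

FCA: the seller delivers export-cleared goods to the carrier; the buyer bears costs from that point.
Already in the invoice (seller's account under FCA): inland to port — exclude.
CIF value = FCA price + origin terminal + freight + insurance = 36369.80 + 746.53 + 7222.60 + 260.61 = 44599.54
Import duty = 16151 × 3.45 = 55720.95
Buyer bears: origin terminal 746.53 + freight 7222.60 + insurance 260.61 + brokerage 99.82 + delivery 1466.60 + duty 55720.95 = 65517.11
Landed cost = invoice 36369.80 + 65517.11 = 101886.91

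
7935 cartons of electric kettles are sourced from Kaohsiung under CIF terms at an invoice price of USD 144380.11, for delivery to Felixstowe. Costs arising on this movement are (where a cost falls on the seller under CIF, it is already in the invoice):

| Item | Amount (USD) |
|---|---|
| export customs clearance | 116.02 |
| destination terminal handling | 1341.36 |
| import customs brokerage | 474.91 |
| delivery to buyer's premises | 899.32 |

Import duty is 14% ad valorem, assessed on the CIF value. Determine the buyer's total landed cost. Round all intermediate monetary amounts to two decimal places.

Total landed cost: USD 167308.92

CIF: the seller pays costs through ocean freight and marine insurance to the destination port.
Already in the invoice (seller's account under CIF): export clearance — exclude.
The CIF price already equals the CIF value: 144380.11
Import duty = 144380.11 × 14% = 20213.22
Buyer bears: destination terminal 1341.36 + brokerage 474.91 + delivery 899.32 + duty 20213.22 = 22928.81
Landed cost = invoice 144380.11 + 22928.81 = 167308.92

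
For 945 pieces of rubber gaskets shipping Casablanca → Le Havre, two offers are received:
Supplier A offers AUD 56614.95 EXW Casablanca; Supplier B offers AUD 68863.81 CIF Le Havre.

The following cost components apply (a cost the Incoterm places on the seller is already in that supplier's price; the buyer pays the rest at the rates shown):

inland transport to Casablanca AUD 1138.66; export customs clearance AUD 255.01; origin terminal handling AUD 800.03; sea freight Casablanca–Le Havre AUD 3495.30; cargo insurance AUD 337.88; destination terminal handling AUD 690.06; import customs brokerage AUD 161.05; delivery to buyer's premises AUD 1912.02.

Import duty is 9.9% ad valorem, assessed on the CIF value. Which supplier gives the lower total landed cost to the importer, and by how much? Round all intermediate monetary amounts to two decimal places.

Supplier A (EXW):
CIF value = EXW price + inland to port + export clearance + origin terminal + freight + insurance = 56614.95 + 1138.66 + 255.01 + 800.03 + 3495.30 + 337.88 = 62641.83
Import duty = 62641.83 × 9.9% = 6201.54
Buyer bears (A): 1138.66 + 255.01 + 800.03 + 3495.30 + 337.88 + 690.06 + 161.05 + 1912.02 = 8790.01
Landed cost (A) = invoice 56614.95 + 8790.01 + duty 6201.54 = 71606.50
Supplier B (CIF):
The CIF price already equals the CIF value: 68863.81
Import duty = 68863.81 × 9.9% = 6817.52
Buyer bears (B): 690.06 + 161.05 + 1912.02 = 2763.13
Landed cost (B) = invoice 68863.81 + 2763.13 + duty 6817.52 = 78444.46
Difference = |71606.50 − 78444.46| = 6837.96

Supplier A is cheaper by AUD 6837.96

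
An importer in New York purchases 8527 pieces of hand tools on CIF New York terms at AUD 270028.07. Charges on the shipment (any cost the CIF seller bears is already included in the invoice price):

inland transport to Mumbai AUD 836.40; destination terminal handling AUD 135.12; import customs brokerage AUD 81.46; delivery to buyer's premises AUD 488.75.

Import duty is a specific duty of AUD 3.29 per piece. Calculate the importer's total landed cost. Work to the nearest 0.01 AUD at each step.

CIF: the seller pays costs through ocean freight and marine insurance to the destination port.
Already in the invoice (seller's account under CIF): inland to port — exclude.
The CIF price already equals the CIF value: 270028.07
Import duty = 8527 × 3.29 = 28053.83
Buyer bears: destination terminal 135.12 + brokerage 81.46 + delivery 488.75 + duty 28053.83 = 28759.16
Landed cost = invoice 270028.07 + 28759.16 = 298787.23

Total landed cost: AUD 298787.23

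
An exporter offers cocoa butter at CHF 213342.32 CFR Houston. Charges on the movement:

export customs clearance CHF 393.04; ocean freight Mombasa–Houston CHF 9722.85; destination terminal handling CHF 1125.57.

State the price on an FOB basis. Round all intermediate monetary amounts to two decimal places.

Not relevant to the conversion: export clearance — on the seller under both CFR and FOB; already in the CFR price and stays in the FOB price. destination terminal — on the buyer under both terms; not part of either seller's price.
From CFR to FOB, the seller no longer bears: freight.
FOB price = 213342.32 − 9722.85 = 203619.47

FOB price: CHF 203619.47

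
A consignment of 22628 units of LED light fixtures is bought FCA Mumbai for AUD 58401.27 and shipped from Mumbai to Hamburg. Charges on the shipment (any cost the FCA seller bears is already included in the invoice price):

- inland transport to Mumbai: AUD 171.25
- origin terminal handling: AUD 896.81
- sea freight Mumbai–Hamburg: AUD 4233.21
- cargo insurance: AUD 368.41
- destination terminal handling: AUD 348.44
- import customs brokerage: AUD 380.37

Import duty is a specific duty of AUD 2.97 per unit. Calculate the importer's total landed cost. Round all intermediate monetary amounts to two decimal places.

Total landed cost: AUD 131833.67

FCA: the seller delivers export-cleared goods to the carrier; the buyer bears costs from that point.
Already in the invoice (seller's account under FCA): inland to port — exclude.
CIF value = FCA price + origin terminal + freight + insurance = 58401.27 + 896.81 + 4233.21 + 368.41 = 63899.70
Import duty = 22628 × 2.97 = 67205.16
Buyer bears: origin terminal 896.81 + freight 4233.21 + insurance 368.41 + destination terminal 348.44 + brokerage 380.37 + duty 67205.16 = 73432.40
Landed cost = invoice 58401.27 + 73432.40 = 131833.67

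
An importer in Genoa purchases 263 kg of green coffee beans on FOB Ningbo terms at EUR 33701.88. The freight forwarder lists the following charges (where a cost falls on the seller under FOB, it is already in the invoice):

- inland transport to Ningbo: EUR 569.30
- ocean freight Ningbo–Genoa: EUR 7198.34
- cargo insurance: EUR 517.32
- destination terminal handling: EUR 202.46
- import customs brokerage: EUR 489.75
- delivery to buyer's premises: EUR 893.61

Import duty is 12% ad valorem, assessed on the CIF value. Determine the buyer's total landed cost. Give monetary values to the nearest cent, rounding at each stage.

FOB: the seller bears costs until goods are on board at the origin port; the buyer bears freight, insurance and all costs thereafter.
Already in the invoice (seller's account under FOB): inland to port — exclude.
CIF value = FOB price + freight + insurance = 33701.88 + 7198.34 + 517.32 = 41417.54
Import duty = 41417.54 × 12% = 4970.10
Buyer bears: freight 7198.34 + insurance 517.32 + destination terminal 202.46 + brokerage 489.75 + delivery 893.61 + duty 4970.10 = 14271.58
Landed cost = invoice 33701.88 + 14271.58 = 47973.46

Total landed cost: EUR 47973.46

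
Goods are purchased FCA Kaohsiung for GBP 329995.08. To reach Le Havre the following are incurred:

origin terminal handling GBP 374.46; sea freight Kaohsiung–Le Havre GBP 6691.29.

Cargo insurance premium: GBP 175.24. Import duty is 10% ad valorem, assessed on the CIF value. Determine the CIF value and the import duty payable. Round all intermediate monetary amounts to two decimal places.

CIF = FCA price + pre-shipment costs + freight + insurance
CIF = 329995.08 + 374.46 + 6691.29 + 175.24 = 337236.07
Import duty = 337236.07 × 10% = 33723.61

CIF value: GBP 337236.07; import duty: GBP 33723.61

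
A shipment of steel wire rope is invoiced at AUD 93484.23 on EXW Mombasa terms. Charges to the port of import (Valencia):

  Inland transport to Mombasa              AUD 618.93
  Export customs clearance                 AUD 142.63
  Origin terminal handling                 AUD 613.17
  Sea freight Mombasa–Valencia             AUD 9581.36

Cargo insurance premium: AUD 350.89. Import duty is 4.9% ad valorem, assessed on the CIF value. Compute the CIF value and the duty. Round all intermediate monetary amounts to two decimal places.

CIF value: AUD 104791.21; import duty: AUD 5134.77

CIF = EXW price + pre-shipment costs + freight + insurance
CIF = 93484.23 + 618.93 + 142.63 + 613.17 + 9581.36 + 350.89 = 104791.21
Import duty = 104791.21 × 4.9% = 5134.77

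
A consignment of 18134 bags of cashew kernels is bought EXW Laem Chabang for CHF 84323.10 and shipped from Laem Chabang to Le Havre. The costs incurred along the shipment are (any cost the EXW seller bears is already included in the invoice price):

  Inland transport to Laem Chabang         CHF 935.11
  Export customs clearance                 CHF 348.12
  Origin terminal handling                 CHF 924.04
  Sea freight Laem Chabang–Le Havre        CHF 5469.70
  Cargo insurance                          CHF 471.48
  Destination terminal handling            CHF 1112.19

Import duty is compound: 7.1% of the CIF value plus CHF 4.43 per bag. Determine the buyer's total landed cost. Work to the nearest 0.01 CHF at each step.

EXW: the seller makes goods available at their premises; the buyer bears all onward costs.
CIF value = EXW price + inland to port + export clearance + origin terminal + freight + insurance = 84323.10 + 935.11 + 348.12 + 924.04 + 5469.70 + 471.48 = 92471.55
Ad valorem component: 92471.55 × 7.1% = 6565.48
Specific component: 18134 × 4.43 = 80333.62
Import duty = 6565.48 + 80333.62 = 86899.10
Buyer bears: inland to port 935.11 + export clearance 348.12 + origin terminal 924.04 + freight 5469.70 + insurance 471.48 + destination terminal 1112.19 + duty 86899.10 = 96159.74
Landed cost = invoice 84323.10 + 96159.74 = 180482.84

Total landed cost: CHF 180482.84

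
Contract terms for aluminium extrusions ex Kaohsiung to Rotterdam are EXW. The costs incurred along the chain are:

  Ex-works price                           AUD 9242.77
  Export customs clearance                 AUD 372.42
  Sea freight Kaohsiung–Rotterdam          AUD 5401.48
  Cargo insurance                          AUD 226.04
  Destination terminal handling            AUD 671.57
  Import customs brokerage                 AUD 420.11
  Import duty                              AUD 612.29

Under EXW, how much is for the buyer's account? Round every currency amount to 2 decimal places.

EXW: the seller makes goods available at their premises; the buyer bears all onward costs.
Seller's account: goods 9242.77 = 9242.77
Buyer's account: export clearance 372.42 + freight 5401.48 + insurance 226.04 + destination terminal 671.57 + brokerage 420.11 + duty 612.29 = 7703.91

Buyer's account: AUD 7703.91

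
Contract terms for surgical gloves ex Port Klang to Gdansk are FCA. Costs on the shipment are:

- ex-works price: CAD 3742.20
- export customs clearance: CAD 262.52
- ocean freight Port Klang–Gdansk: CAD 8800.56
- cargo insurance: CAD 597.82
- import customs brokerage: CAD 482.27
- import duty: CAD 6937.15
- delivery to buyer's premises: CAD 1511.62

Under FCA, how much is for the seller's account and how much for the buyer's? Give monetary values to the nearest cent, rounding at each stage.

FCA: the seller delivers export-cleared goods to the carrier; the buyer bears costs from that point.
Seller's account: goods 3742.20 + export clearance 262.52 = 4004.72
Buyer's account: freight 8800.56 + insurance 597.82 + brokerage 482.27 + duty 6937.15 + delivery 1511.62 = 18329.42

Seller: CAD 4004.72; buyer: CAD 18329.42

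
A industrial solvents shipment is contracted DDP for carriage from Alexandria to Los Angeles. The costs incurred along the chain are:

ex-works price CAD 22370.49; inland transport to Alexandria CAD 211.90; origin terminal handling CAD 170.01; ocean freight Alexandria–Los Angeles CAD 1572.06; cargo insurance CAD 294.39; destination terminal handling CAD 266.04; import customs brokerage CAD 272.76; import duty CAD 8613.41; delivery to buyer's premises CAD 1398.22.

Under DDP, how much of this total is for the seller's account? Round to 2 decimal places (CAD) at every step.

DDP: the seller bears all costs including import duty.
Seller's account: goods 22370.49 + inland to port 211.90 + origin terminal 170.01 + freight 1572.06 + insurance 294.39 + destination terminal 266.04 + brokerage 272.76 + duty 8613.41 + delivery 1398.22 = 35169.28
Buyer's account: 0.00

Seller's account: CAD 35169.28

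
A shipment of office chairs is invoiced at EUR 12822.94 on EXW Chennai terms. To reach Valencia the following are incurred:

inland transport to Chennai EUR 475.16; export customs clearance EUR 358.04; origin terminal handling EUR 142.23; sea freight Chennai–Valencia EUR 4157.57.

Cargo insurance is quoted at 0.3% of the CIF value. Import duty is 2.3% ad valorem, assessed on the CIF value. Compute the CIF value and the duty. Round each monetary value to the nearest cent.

Let C be the CIF value. C = EXW price + pre-shipment costs + freight + 0.3% × C
C − 0.3% × C = 12822.94 + 475.16 + 358.04 + 142.23 + 4157.57
0.997 × C = 17955.94
C = 17955.94 / 0.997 = 18009.97
Insurance premium = 0.3% × 18009.97 = 54.03
Import duty = 18009.97 × 2.3% = 414.23

CIF value: EUR 18009.97; import duty: EUR 414.23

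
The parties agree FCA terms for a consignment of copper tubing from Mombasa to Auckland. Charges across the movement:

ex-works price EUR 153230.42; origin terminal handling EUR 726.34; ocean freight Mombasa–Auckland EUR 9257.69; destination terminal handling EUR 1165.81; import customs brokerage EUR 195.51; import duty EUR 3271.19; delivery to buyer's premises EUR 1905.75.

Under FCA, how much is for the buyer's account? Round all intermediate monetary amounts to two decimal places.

Buyer's account: EUR 16522.29

FCA: the seller delivers export-cleared goods to the carrier; the buyer bears costs from that point.
Seller's account: goods 153230.42 = 153230.42
Buyer's account: origin terminal 726.34 + freight 9257.69 + destination terminal 1165.81 + brokerage 195.51 + duty 3271.19 + delivery 1905.75 = 16522.29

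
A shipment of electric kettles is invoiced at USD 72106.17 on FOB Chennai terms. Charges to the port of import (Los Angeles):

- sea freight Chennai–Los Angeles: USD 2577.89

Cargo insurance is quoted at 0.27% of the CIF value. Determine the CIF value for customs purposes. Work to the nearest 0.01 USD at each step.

Let C be the CIF value. C = FOB price + freight + 0.27% × C
C − 0.27% × C = 72106.17 + 2577.89
0.9973 × C = 74684.06
C = 74684.06 / 0.9973 = 74886.25
Insurance premium = 0.27% × 74886.25 = 202.19

CIF value: USD 74886.25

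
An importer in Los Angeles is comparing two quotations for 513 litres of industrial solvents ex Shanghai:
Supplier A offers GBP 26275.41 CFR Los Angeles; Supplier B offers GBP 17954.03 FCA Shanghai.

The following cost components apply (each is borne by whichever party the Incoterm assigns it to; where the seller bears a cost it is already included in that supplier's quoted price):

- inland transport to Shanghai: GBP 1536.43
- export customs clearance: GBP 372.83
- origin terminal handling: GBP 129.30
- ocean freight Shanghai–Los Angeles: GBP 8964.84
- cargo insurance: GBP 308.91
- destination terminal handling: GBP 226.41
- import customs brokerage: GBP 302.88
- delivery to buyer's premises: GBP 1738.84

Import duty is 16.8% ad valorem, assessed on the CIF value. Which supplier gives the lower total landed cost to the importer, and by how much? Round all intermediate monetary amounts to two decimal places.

Supplier A (CFR):
CIF value = CFR price + insurance = 26275.41 + 308.91 = 26584.32
Import duty = 26584.32 × 16.8% = 4466.17
Buyer bears (A): 308.91 + 226.41 + 302.88 + 1738.84 = 2577.04
Landed cost (A) = invoice 26275.41 + 2577.04 + duty 4466.17 = 33318.62
Supplier B (FCA):
CIF value = FCA price + origin terminal + freight + insurance = 17954.03 + 129.30 + 8964.84 + 308.91 = 27357.08
Import duty = 27357.08 × 16.8% = 4595.99
Buyer bears (B): 129.30 + 8964.84 + 308.91 + 226.41 + 302.88 + 1738.84 = 11671.18
Landed cost (B) = invoice 17954.03 + 11671.18 + duty 4595.99 = 34221.20
Difference = |33318.62 − 34221.20| = 902.58

Supplier A is cheaper by GBP 902.58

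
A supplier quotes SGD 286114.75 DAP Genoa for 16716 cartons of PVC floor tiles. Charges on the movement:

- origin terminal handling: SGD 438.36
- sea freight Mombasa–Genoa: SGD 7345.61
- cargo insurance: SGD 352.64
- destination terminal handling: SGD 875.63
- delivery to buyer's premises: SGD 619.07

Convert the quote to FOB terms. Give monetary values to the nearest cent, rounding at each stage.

FOB price: SGD 276921.80

Not relevant to the conversion: origin terminal — on the seller under both DAP and FOB; already in the DAP price and stays in the FOB price.
From DAP to FOB, the seller no longer bears: freight, insurance, destination terminal, delivery.
FOB price = 286114.75 − 7345.61 − 352.64 − 875.63 − 619.07 = 276921.80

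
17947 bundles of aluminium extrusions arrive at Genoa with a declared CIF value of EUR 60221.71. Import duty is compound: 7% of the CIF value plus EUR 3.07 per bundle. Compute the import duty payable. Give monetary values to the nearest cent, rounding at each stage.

Ad valorem component: 60221.71 × 7% = 4215.52
Specific component: 17947 × 3.07 = 55097.29
Import duty = 4215.52 + 55097.29 = 59312.81

Import duty: EUR 59312.81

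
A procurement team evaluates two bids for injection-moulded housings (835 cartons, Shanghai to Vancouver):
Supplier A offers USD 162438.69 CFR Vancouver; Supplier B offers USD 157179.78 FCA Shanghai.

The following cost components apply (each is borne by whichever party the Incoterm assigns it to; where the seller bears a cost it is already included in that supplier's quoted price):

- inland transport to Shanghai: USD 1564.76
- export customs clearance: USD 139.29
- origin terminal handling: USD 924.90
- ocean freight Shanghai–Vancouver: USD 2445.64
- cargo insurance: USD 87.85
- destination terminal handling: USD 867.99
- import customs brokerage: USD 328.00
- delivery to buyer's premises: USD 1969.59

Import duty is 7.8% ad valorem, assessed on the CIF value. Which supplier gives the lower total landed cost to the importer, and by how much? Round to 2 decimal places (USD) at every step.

Supplier A (CFR):
CIF value = CFR price + insurance = 162438.69 + 87.85 = 162526.54
Import duty = 162526.54 × 7.8% = 12677.07
Buyer bears (A): 87.85 + 867.99 + 328.00 + 1969.59 = 3253.43
Landed cost (A) = invoice 162438.69 + 3253.43 + duty 12677.07 = 178369.19
Supplier B (FCA):
CIF value = FCA price + origin terminal + freight + insurance = 157179.78 + 924.90 + 2445.64 + 87.85 = 160638.17
Import duty = 160638.17 × 7.8% = 12529.78
Buyer bears (B): 924.90 + 2445.64 + 87.85 + 867.99 + 328.00 + 1969.59 = 6623.97
Landed cost (B) = invoice 157179.78 + 6623.97 + duty 12529.78 = 176333.53
Difference = |178369.19 − 176333.53| = 2035.66

Supplier B is cheaper by USD 2035.66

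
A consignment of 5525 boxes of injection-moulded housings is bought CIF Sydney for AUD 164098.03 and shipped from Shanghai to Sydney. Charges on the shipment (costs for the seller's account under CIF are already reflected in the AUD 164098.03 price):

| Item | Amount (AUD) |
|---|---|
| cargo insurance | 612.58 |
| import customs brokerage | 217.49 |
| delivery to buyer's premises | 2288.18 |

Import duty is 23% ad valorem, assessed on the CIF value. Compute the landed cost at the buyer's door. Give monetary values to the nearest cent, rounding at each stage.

Total landed cost: AUD 204346.25

CIF: the seller pays costs through ocean freight and marine insurance to the destination port.
Already in the invoice (seller's account under CIF): insurance — exclude.
The CIF price already equals the CIF value: 164098.03
Import duty = 164098.03 × 23% = 37742.55
Buyer bears: brokerage 217.49 + delivery 2288.18 + duty 37742.55 = 40248.22
Landed cost = invoice 164098.03 + 40248.22 = 204346.25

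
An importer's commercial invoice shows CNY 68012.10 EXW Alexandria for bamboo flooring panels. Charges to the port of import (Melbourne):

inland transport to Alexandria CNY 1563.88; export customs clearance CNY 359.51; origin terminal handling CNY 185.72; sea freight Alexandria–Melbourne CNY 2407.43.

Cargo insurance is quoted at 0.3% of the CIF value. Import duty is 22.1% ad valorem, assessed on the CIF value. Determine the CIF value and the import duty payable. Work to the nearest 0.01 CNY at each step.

Let C be the CIF value. C = EXW price + pre-shipment costs + freight + 0.3% × C
C − 0.3% × C = 68012.10 + 1563.88 + 359.51 + 185.72 + 2407.43
0.997 × C = 72528.64
C = 72528.64 / 0.997 = 72746.88
Insurance premium = 0.3% × 72746.88 = 218.24
Import duty = 72746.88 × 22.1% = 16077.06

CIF value: CNY 72746.88; import duty: CNY 16077.06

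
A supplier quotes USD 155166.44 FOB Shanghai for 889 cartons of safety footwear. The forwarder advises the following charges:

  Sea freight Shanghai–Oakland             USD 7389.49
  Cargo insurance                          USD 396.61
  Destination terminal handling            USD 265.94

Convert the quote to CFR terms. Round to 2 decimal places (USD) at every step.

Not relevant to the conversion: insurance, destination terminal — on the buyer under both terms; not part of either seller's price.
From FOB to CFR, the seller additionally bears: freight.
CFR price = 155166.44 + 7389.49 = 162555.93

CFR price: USD 162555.93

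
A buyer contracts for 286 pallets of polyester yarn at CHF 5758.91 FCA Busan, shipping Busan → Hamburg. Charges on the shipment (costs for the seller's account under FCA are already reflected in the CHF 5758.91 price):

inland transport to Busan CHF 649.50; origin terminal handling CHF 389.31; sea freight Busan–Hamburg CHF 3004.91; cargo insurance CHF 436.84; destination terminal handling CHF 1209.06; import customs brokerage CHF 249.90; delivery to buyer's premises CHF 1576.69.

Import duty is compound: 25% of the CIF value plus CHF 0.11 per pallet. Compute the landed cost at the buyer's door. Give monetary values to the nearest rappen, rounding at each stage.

Total landed cost: CHF 15054.57

FCA: the seller delivers export-cleared goods to the carrier; the buyer bears costs from that point.
Already in the invoice (seller's account under FCA): inland to port — exclude.
CIF value = FCA price + origin terminal + freight + insurance = 5758.91 + 389.31 + 3004.91 + 436.84 = 9589.97
Ad valorem component: 9589.97 × 25% = 2397.49
Specific component: 286 × 0.11 = 31.46
Import duty = 2397.49 + 31.46 = 2428.95
Buyer bears: origin terminal 389.31 + freight 3004.91 + insurance 436.84 + destination terminal 1209.06 + brokerage 249.90 + delivery 1576.69 + duty 2428.95 = 9295.66
Landed cost = invoice 5758.91 + 9295.66 = 15054.57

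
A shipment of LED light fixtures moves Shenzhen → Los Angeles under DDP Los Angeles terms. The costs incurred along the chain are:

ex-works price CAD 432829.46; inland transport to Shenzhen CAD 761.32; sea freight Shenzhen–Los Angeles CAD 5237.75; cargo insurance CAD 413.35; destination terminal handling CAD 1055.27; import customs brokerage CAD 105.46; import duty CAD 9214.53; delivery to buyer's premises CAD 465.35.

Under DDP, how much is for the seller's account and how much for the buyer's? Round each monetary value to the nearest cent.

Seller: CAD 450082.49; buyer: CAD 0.00

DDP: the seller bears all costs including import duty.
Seller's account: goods 432829.46 + inland to port 761.32 + freight 5237.75 + insurance 413.35 + destination terminal 1055.27 + brokerage 105.46 + duty 9214.53 + delivery 465.35 = 450082.49
Buyer's account: 0.00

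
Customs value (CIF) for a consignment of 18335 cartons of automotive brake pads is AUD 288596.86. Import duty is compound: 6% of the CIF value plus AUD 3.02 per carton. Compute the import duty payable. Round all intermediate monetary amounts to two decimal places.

Ad valorem component: 288596.86 × 6% = 17315.81
Specific component: 18335 × 3.02 = 55371.70
Import duty = 17315.81 + 55371.70 = 72687.51

Import duty: AUD 72687.51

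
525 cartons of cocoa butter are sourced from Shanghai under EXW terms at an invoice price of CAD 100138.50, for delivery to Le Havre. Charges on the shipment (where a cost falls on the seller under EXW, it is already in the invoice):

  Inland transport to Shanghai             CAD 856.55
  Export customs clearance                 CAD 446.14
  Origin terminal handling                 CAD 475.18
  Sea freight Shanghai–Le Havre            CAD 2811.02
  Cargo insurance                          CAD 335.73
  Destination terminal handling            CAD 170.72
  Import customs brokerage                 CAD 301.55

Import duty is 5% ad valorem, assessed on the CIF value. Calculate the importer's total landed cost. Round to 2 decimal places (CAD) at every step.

EXW: the seller makes goods available at their premises; the buyer bears all onward costs.
CIF value = EXW price + inland to port + export clearance + origin terminal + freight + insurance = 100138.50 + 856.55 + 446.14 + 475.18 + 2811.02 + 335.73 = 105063.12
Import duty = 105063.12 × 5% = 5253.16
Buyer bears: inland to port 856.55 + export clearance 446.14 + origin terminal 475.18 + freight 2811.02 + insurance 335.73 + destination terminal 170.72 + brokerage 301.55 + duty 5253.16 = 10650.05
Landed cost = invoice 100138.50 + 10650.05 = 110788.55

Total landed cost: CAD 110788.55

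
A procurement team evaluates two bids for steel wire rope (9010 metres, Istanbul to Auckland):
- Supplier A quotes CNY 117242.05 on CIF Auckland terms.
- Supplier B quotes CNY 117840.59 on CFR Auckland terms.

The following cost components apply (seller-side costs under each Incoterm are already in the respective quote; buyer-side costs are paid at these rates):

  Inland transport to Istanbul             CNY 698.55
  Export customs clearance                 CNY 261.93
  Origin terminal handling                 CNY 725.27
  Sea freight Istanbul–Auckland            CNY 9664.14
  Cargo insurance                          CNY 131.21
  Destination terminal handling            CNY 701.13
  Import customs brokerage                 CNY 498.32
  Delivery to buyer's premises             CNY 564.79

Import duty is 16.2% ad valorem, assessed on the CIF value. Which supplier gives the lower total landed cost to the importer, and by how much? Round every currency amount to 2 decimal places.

Supplier A (CIF):
The CIF price already equals the CIF value: 117242.05
Import duty = 117242.05 × 16.2% = 18993.21
Buyer bears (A): 701.13 + 498.32 + 564.79 = 1764.24
Landed cost (A) = invoice 117242.05 + 1764.24 + duty 18993.21 = 137999.50
Supplier B (CFR):
CIF value = CFR price + insurance = 117840.59 + 131.21 = 117971.80
Import duty = 117971.80 × 16.2% = 19111.43
Buyer bears (B): 131.21 + 701.13 + 498.32 + 564.79 = 1895.45
Landed cost (B) = invoice 117840.59 + 1895.45 + duty 19111.43 = 138847.47
Difference = |137999.50 − 138847.47| = 847.97

Supplier A is cheaper by CNY 847.97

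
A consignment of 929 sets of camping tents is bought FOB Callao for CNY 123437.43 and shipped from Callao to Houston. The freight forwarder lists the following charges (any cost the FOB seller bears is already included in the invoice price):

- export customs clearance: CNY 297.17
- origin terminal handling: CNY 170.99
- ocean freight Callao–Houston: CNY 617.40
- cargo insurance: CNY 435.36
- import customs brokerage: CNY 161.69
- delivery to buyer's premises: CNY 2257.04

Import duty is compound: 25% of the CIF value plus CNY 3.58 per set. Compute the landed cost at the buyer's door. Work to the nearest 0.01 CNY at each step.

Total landed cost: CNY 161357.29

FOB: the seller bears costs until goods are on board at the origin port; the buyer bears freight, insurance and all costs thereafter.
Already in the invoice (seller's account under FOB): export clearance, origin terminal — exclude.
CIF value = FOB price + freight + insurance = 123437.43 + 617.40 + 435.36 = 124490.19
Ad valorem component: 124490.19 × 25% = 31122.55
Specific component: 929 × 3.58 = 3325.82
Import duty = 31122.55 + 3325.82 = 34448.37
Buyer bears: freight 617.40 + insurance 435.36 + brokerage 161.69 + delivery 2257.04 + duty 34448.37 = 37919.86
Landed cost = invoice 123437.43 + 37919.86 = 161357.29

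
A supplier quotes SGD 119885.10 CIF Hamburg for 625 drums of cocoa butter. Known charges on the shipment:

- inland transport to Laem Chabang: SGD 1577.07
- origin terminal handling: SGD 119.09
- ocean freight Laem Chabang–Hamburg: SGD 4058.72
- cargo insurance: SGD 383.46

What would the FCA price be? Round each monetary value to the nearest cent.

Not relevant to the conversion: inland to port — on the seller under both CIF and FCA; already in the CIF price and stays in the FCA price.
From CIF to FCA, the seller no longer bears: origin terminal, freight, insurance.
FCA price = 119885.10 − 119.09 − 4058.72 − 383.46 = 115323.83

FCA price: SGD 115323.83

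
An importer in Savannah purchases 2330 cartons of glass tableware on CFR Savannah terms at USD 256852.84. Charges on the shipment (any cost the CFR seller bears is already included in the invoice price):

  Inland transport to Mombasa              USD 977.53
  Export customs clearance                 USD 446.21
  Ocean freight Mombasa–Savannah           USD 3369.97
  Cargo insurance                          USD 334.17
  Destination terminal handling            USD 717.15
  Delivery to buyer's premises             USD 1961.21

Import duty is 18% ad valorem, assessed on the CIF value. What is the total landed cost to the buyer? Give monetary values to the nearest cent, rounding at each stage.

Total landed cost: USD 306159.03

CFR: the seller pays costs through ocean freight to the destination port, but not insurance.
Already in the invoice (seller's account under CFR): inland to port, export clearance, freight — exclude.
CIF value = CFR price + insurance = 256852.84 + 334.17 = 257187.01
Import duty = 257187.01 × 18% = 46293.66
Buyer bears: insurance 334.17 + destination terminal 717.15 + delivery 1961.21 + duty 46293.66 = 49306.19
Landed cost = invoice 256852.84 + 49306.19 = 306159.03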